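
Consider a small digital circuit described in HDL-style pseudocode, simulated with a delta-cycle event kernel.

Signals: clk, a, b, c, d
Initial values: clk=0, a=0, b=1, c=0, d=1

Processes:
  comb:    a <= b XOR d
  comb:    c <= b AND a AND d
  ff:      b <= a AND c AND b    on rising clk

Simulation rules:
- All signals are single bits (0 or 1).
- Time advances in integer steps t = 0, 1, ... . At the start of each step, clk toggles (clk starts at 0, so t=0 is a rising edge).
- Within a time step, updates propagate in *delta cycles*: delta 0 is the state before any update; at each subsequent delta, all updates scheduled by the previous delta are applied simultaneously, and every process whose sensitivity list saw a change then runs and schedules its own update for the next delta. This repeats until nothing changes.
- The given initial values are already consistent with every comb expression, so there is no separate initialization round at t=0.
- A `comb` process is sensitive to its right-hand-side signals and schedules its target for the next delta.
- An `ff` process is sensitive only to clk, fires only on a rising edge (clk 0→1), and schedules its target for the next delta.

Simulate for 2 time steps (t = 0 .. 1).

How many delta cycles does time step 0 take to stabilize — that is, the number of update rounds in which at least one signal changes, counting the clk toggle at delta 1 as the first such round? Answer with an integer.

[bits: c,clk,b,a,d]
t=0: Δ0=00101 Δ1=01101 Δ2=01001 Δ3=01011 | 3Δ
t=1: Δ0=01011 Δ1=00011 | 1Δ

3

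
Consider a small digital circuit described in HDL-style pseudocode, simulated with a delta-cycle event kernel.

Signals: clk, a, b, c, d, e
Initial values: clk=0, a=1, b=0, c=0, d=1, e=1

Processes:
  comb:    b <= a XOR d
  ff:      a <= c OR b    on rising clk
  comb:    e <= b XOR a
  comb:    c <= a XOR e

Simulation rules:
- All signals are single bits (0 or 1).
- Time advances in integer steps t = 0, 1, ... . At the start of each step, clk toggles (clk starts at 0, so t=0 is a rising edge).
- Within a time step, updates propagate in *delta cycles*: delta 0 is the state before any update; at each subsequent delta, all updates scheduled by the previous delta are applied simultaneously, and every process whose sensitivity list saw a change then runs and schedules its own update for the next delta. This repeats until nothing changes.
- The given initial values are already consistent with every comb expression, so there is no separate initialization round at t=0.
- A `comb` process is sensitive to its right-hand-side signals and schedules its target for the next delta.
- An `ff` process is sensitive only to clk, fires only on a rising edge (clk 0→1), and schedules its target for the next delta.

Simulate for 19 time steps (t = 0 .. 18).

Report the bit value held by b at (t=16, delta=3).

t=0 Δ0: a=1 c=0 b=0 d=1 clk=0 e=1
  Δ1: clk:0→1
  Δ2: a:1→0
  Δ3: c:0→1, b:0→1, e:1→0
  Δ4: c:1→0, e:0→1
  Δ5: c:0→1
  (5Δ to stable)
t=1 Δ0: a=0 c=1 b=1 d=1 clk=1 e=1
  Δ1: clk:1→0
  (1Δ to stable)
t=2 Δ0: a=0 c=1 b=1 d=1 clk=0 e=1
  Δ1: clk:0→1
  Δ2: a:0→1
  Δ3: c:1→0, b:1→0, e:1→0
  Δ4: c:0→1, e:0→1
  Δ5: c:1→0
  (5Δ to stable)
t=3 Δ0: a=1 c=0 b=0 d=1 clk=1 e=1
  Δ1: clk:1→0
  (1Δ to stable)
t=4 Δ0: a=1 c=0 b=0 d=1 clk=0 e=1
  Δ1: clk:0→1
  Δ2: a:1→0
  Δ3: c:0→1, b:0→1, e:1→0
  Δ4: c:1→0, e:0→1
  Δ5: c:0→1
  (5Δ to stable)
t=5 Δ0: a=0 c=1 b=1 d=1 clk=1 e=1
  Δ1: clk:1→0
  (1Δ to stable)
t=6 Δ0: a=0 c=1 b=1 d=1 clk=0 e=1
  Δ1: clk:0→1
  Δ2: a:0→1
  Δ3: c:1→0, b:1→0, e:1→0
  Δ4: c:0→1, e:0→1
  Δ5: c:1→0
  (5Δ to stable)
t=7 Δ0: a=1 c=0 b=0 d=1 clk=1 e=1
  Δ1: clk:1→0
  (1Δ to stable)
t=8 Δ0: a=1 c=0 b=0 d=1 clk=0 e=1
  Δ1: clk:0→1
  Δ2: a:1→0
  Δ3: c:0→1, b:0→1, e:1→0
  Δ4: c:1→0, e:0→1
  Δ5: c:0→1
  (5Δ to stable)
t=9 Δ0: a=0 c=1 b=1 d=1 clk=1 e=1
  Δ1: clk:1→0
  (1Δ to stable)
t=10 Δ0: a=0 c=1 b=1 d=1 clk=0 e=1
  Δ1: clk:0→1
  Δ2: a:0→1
  Δ3: c:1→0, b:1→0, e:1→0
  Δ4: c:0→1, e:0→1
  Δ5: c:1→0
  (5Δ to stable)
t=11 Δ0: a=1 c=0 b=0 d=1 clk=1 e=1
  Δ1: clk:1→0
  (1Δ to stable)
t=12 Δ0: a=1 c=0 b=0 d=1 clk=0 e=1
  Δ1: clk:0→1
  Δ2: a:1→0
  Δ3: c:0→1, b:0→1, e:1→0
  Δ4: c:1→0, e:0→1
  Δ5: c:0→1
  (5Δ to stable)
t=13 Δ0: a=0 c=1 b=1 d=1 clk=1 e=1
  Δ1: clk:1→0
  (1Δ to stable)
t=14 Δ0: a=0 c=1 b=1 d=1 clk=0 e=1
  Δ1: clk:0→1
  Δ2: a:0→1
  Δ3: c:1→0, b:1→0, e:1→0
  Δ4: c:0→1, e:0→1
  Δ5: c:1→0
  (5Δ to stable)
t=15 Δ0: a=1 c=0 b=0 d=1 clk=1 e=1
  Δ1: clk:1→0
  (1Δ to stable)
t=16 Δ0: a=1 c=0 b=0 d=1 clk=0 e=1
  Δ1: clk:0→1
  Δ2: a:1→0
  Δ3: c:0→1, b:0→1, e:1→0
  Δ4: c:1→0, e:0→1
  Δ5: c:0→1
  (5Δ to stable)
t=17 Δ0: a=0 c=1 b=1 d=1 clk=1 e=1
  Δ1: clk:1→0
  (1Δ to stable)
t=18 Δ0: a=0 c=1 b=1 d=1 clk=0 e=1
  Δ1: clk:0→1
  Δ2: a:0→1
  Δ3: c:1→0, b:1→0, e:1→0
  Δ4: c:0→1, e:0→1
  Δ5: c:1→0
  (5Δ to stable)

1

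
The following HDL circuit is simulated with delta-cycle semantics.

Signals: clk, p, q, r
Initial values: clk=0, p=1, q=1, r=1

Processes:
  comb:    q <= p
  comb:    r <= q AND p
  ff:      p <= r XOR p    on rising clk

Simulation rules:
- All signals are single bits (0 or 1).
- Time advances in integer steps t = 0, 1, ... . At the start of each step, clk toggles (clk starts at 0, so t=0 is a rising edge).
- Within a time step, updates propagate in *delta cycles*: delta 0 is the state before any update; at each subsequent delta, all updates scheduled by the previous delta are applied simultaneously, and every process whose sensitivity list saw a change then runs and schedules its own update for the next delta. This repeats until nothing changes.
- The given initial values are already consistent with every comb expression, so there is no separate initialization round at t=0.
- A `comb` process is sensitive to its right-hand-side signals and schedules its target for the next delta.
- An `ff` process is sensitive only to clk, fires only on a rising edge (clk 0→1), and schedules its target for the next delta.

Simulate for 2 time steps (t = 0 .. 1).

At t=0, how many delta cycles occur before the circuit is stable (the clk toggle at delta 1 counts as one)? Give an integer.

[bits: clk,q,r,p]
t=0: Δ0=0111 Δ1=1111 Δ2=1110 Δ3=1000 | 3Δ
t=1: Δ0=1000 Δ1=0000 | 1Δ

3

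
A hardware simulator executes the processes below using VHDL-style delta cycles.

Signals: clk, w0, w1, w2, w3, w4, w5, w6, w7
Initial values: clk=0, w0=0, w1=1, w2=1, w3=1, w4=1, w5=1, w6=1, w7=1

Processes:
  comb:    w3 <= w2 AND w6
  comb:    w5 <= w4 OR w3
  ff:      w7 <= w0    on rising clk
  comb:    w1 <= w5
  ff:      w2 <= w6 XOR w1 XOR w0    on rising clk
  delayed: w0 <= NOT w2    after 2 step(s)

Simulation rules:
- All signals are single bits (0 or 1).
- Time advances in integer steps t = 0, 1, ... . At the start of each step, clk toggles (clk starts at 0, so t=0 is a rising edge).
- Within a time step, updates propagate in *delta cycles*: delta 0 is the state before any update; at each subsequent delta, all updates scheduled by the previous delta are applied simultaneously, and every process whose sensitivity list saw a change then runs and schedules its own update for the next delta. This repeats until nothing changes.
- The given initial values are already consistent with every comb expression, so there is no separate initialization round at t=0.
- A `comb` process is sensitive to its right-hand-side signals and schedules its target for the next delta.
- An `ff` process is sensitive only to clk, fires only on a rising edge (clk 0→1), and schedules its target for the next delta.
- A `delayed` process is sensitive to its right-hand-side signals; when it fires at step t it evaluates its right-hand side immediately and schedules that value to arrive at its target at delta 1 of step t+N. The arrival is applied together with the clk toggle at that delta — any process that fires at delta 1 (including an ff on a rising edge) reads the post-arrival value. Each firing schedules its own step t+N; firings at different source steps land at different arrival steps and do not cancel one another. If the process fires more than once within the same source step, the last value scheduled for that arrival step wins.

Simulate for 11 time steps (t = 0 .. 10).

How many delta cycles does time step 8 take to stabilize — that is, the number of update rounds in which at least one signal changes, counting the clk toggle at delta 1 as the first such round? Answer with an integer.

t=0 Δ0: w0=0 w5=1 w2=1 w6=1 w1=1 w3=1 w7=1 w4=1 clk=0
  Δ1: clk:0→1
  Δ2: w2:1→0, w7:1→0
  Δ3: w3:1→0
  (3Δ to stable)
t=1 Δ0: w0=0 w5=1 w2=0 w6=1 w1=1 w3=0 w7=0 w4=1 clk=1
  Δ1: clk:1→0
  (1Δ to stable)
t=2 Δ0: w0=0 w5=1 w2=0 w6=1 w1=1 w3=0 w7=0 w4=1 clk=0
  Δ1: w0:0→1, clk:0→1
  Δ2: w2:0→1, w7:0→1
  Δ3: w3:0→1
  (3Δ to stable)
t=3 Δ0: w0=1 w5=1 w2=1 w6=1 w1=1 w3=1 w7=1 w4=1 clk=1
  Δ1: clk:1→0
  (1Δ to stable)
t=4 Δ0: w0=1 w5=1 w2=1 w6=1 w1=1 w3=1 w7=1 w4=1 clk=0
  Δ1: w0:1→0, clk:0→1
  Δ2: w2:1→0, w7:1→0
  Δ3: w3:1→0
  (3Δ to stable)
t=5 Δ0: w0=0 w5=1 w2=0 w6=1 w1=1 w3=0 w7=0 w4=1 clk=1
  Δ1: clk:1→0
  (1Δ to stable)
t=6 Δ0: w0=0 w5=1 w2=0 w6=1 w1=1 w3=0 w7=0 w4=1 clk=0
  Δ1: w0:0→1, clk:0→1
  Δ2: w2:0→1, w7:0→1
  Δ3: w3:0→1
  (3Δ to stable)
t=7 Δ0: w0=1 w5=1 w2=1 w6=1 w1=1 w3=1 w7=1 w4=1 clk=1
  Δ1: clk:1→0
  (1Δ to stable)
t=8 Δ0: w0=1 w5=1 w2=1 w6=1 w1=1 w3=1 w7=1 w4=1 clk=0
  Δ1: w0:1→0, clk:0→1
  Δ2: w2:1→0, w7:1→0
  Δ3: w3:1→0
  (3Δ to stable)
t=9 Δ0: w0=0 w5=1 w2=0 w6=1 w1=1 w3=0 w7=0 w4=1 clk=1
  Δ1: clk:1→0
  (1Δ to stable)
t=10 Δ0: w0=0 w5=1 w2=0 w6=1 w1=1 w3=0 w7=0 w4=1 clk=0
  Δ1: w0:0→1, clk:0→1
  Δ2: w2:0→1, w7:0→1
  Δ3: w3:0→1
  (3Δ to stable)

3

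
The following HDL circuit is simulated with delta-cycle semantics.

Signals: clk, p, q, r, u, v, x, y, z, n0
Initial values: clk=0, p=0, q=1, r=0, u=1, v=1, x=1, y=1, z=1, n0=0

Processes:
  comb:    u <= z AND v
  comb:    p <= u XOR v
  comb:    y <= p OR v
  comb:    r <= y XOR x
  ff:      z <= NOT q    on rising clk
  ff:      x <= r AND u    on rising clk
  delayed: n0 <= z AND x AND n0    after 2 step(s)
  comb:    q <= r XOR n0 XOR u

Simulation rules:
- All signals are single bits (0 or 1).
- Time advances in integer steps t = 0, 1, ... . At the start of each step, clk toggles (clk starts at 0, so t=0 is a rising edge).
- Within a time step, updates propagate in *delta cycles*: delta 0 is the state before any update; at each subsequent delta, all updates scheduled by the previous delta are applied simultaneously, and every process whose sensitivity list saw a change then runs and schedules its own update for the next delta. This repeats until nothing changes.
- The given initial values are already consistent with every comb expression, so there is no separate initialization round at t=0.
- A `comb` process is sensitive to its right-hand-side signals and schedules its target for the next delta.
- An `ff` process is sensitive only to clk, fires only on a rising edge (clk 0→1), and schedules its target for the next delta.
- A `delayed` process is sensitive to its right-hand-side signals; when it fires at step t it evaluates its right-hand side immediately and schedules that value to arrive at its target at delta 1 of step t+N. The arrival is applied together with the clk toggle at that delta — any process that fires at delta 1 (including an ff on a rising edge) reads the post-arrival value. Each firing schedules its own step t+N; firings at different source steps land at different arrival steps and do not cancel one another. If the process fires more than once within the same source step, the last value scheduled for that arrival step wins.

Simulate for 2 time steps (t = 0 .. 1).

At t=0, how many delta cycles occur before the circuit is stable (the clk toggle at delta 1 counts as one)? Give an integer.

4

t0.Δ0 r=0 q=1 x=1 y=1 p=0 z=1 n0=0 u=1 v=1 clk=0
t0.Δ1 r=0 q=1 x=1 y=1 p=0 z=1 n0=0 u=1 v=1 clk=1
t0.Δ2 r=0 q=1 x=0 y=1 p=0 z=0 n0=0 u=1 v=1 clk=1
t0.Δ3 r=1 q=1 x=0 y=1 p=0 z=0 n0=0 u=0 v=1 clk=1
t0.Δ4 r=1 q=1 x=0 y=1 p=1 z=0 n0=0 u=0 v=1 clk=1
t1.Δ0 r=1 q=1 x=0 y=1 p=1 z=0 n0=0 u=0 v=1 clk=1
t1.Δ1 r=1 q=1 x=0 y=1 p=1 z=0 n0=0 u=0 v=1 clk=0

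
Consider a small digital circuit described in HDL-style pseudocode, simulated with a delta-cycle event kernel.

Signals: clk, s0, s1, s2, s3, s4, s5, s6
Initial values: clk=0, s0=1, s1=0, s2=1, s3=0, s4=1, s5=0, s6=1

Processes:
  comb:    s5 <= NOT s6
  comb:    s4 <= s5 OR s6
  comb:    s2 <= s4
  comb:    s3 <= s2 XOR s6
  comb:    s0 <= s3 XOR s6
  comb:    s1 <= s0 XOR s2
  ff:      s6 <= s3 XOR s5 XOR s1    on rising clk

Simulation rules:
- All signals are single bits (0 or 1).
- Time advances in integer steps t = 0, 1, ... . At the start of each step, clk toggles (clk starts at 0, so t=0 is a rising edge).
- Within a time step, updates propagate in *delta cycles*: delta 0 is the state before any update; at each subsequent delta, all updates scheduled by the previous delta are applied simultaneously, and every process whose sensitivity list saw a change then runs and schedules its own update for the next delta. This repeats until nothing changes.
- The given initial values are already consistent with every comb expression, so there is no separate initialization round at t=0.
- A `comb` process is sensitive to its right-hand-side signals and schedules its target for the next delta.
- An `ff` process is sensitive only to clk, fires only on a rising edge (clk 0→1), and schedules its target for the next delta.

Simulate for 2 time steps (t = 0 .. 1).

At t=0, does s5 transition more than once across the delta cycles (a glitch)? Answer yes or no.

t0.Δ0 s3=0 s2=1 s1=0 s6=1 s5=0 s4=1 s0=1 clk=0
t0.Δ1 s3=0 s2=1 s1=0 s6=1 s5=0 s4=1 s0=1 clk=1
t0.Δ2 s3=0 s2=1 s1=0 s6=0 s5=0 s4=1 s0=1 clk=1
t0.Δ3 s3=1 s2=1 s1=0 s6=0 s5=1 s4=0 s0=0 clk=1
t0.Δ4 s3=1 s2=0 s1=1 s6=0 s5=1 s4=1 s0=1 clk=1
t0.Δ5 s3=0 s2=1 s1=1 s6=0 s5=1 s4=1 s0=1 clk=1
t0.Δ6 s3=1 s2=1 s1=0 s6=0 s5=1 s4=1 s0=0 clk=1
t0.Δ7 s3=1 s2=1 s1=1 s6=0 s5=1 s4=1 s0=1 clk=1
t0.Δ8 s3=1 s2=1 s1=0 s6=0 s5=1 s4=1 s0=1 clk=1
t1.Δ0 s3=1 s2=1 s1=0 s6=0 s5=1 s4=1 s0=1 clk=1
t1.Δ1 s3=1 s2=1 s1=0 s6=0 s5=1 s4=1 s0=1 clk=0

no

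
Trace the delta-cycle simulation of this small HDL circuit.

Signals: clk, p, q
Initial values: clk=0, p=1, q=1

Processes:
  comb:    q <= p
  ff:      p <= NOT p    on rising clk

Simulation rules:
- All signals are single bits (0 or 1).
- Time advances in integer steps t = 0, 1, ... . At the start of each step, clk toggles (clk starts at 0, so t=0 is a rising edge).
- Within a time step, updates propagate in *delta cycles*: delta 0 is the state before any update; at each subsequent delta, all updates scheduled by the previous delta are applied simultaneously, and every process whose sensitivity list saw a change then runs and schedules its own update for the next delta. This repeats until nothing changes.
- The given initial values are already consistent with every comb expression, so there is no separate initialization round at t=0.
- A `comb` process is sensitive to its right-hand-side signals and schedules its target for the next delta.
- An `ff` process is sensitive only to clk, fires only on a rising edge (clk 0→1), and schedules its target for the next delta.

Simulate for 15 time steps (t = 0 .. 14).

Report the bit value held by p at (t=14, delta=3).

1

[bits: clk,p,q]
t=0: Δ0=011 Δ1=111 Δ2=101 Δ3=100 | 3Δ
t=1: Δ0=100 Δ1=000 | 1Δ
t=2: Δ0=000 Δ1=100 Δ2=110 Δ3=111 | 3Δ
t=3: Δ0=111 Δ1=011 | 1Δ
t=4: Δ0=011 Δ1=111 Δ2=101 Δ3=100 | 3Δ
t=5: Δ0=100 Δ1=000 | 1Δ
t=6: Δ0=000 Δ1=100 Δ2=110 Δ3=111 | 3Δ
t=7: Δ0=111 Δ1=011 | 1Δ
t=8: Δ0=011 Δ1=111 Δ2=101 Δ3=100 | 3Δ
t=9: Δ0=100 Δ1=000 | 1Δ
t=10: Δ0=000 Δ1=100 Δ2=110 Δ3=111 | 3Δ
t=11: Δ0=111 Δ1=011 | 1Δ
t=12: Δ0=011 Δ1=111 Δ2=101 Δ3=100 | 3Δ
t=13: Δ0=100 Δ1=000 | 1Δ
t=14: Δ0=000 Δ1=100 Δ2=110 Δ3=111 | 3Δ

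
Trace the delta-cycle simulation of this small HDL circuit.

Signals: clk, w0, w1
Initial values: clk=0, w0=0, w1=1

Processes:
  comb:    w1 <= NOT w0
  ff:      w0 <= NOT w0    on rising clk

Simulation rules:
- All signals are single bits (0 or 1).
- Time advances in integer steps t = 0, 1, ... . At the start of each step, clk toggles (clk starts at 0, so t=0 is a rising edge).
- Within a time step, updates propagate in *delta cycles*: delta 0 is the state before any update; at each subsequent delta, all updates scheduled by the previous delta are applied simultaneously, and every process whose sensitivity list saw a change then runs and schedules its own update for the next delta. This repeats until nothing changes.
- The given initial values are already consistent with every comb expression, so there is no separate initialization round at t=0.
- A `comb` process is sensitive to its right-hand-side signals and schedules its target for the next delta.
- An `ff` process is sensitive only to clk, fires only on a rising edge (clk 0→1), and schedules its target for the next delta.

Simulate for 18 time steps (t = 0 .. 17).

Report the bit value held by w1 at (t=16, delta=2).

t0.Δ0 w0=0 w1=1 clk=0
t0.Δ1 w0=0 w1=1 clk=1
t0.Δ2 w0=1 w1=1 clk=1
t0.Δ3 w0=1 w1=0 clk=1
t1.Δ0 w0=1 w1=0 clk=1
t1.Δ1 w0=1 w1=0 clk=0
t2.Δ0 w0=1 w1=0 clk=0
t2.Δ1 w0=1 w1=0 clk=1
t2.Δ2 w0=0 w1=0 clk=1
t2.Δ3 w0=0 w1=1 clk=1
t3.Δ0 w0=0 w1=1 clk=1
t3.Δ1 w0=0 w1=1 clk=0
t4.Δ0 w0=0 w1=1 clk=0
t4.Δ1 w0=0 w1=1 clk=1
t4.Δ2 w0=1 w1=1 clk=1
t4.Δ3 w0=1 w1=0 clk=1
t5.Δ0 w0=1 w1=0 clk=1
t5.Δ1 w0=1 w1=0 clk=0
t6.Δ0 w0=1 w1=0 clk=0
t6.Δ1 w0=1 w1=0 clk=1
t6.Δ2 w0=0 w1=0 clk=1
t6.Δ3 w0=0 w1=1 clk=1
t7.Δ0 w0=0 w1=1 clk=1
t7.Δ1 w0=0 w1=1 clk=0
t8.Δ0 w0=0 w1=1 clk=0
t8.Δ1 w0=0 w1=1 clk=1
t8.Δ2 w0=1 w1=1 clk=1
t8.Δ3 w0=1 w1=0 clk=1
t9.Δ0 w0=1 w1=0 clk=1
t9.Δ1 w0=1 w1=0 clk=0
t10.Δ0 w0=1 w1=0 clk=0
t10.Δ1 w0=1 w1=0 clk=1
t10.Δ2 w0=0 w1=0 clk=1
t10.Δ3 w0=0 w1=1 clk=1
t11.Δ0 w0=0 w1=1 clk=1
t11.Δ1 w0=0 w1=1 clk=0
t12.Δ0 w0=0 w1=1 clk=0
t12.Δ1 w0=0 w1=1 clk=1
t12.Δ2 w0=1 w1=1 clk=1
t12.Δ3 w0=1 w1=0 clk=1
t13.Δ0 w0=1 w1=0 clk=1
t13.Δ1 w0=1 w1=0 clk=0
t14.Δ0 w0=1 w1=0 clk=0
t14.Δ1 w0=1 w1=0 clk=1
t14.Δ2 w0=0 w1=0 clk=1
t14.Δ3 w0=0 w1=1 clk=1
t15.Δ0 w0=0 w1=1 clk=1
t15.Δ1 w0=0 w1=1 clk=0
t16.Δ0 w0=0 w1=1 clk=0
t16.Δ1 w0=0 w1=1 clk=1
t16.Δ2 w0=1 w1=1 clk=1
t16.Δ3 w0=1 w1=0 clk=1
t17.Δ0 w0=1 w1=0 clk=1
t17.Δ1 w0=1 w1=0 clk=0

1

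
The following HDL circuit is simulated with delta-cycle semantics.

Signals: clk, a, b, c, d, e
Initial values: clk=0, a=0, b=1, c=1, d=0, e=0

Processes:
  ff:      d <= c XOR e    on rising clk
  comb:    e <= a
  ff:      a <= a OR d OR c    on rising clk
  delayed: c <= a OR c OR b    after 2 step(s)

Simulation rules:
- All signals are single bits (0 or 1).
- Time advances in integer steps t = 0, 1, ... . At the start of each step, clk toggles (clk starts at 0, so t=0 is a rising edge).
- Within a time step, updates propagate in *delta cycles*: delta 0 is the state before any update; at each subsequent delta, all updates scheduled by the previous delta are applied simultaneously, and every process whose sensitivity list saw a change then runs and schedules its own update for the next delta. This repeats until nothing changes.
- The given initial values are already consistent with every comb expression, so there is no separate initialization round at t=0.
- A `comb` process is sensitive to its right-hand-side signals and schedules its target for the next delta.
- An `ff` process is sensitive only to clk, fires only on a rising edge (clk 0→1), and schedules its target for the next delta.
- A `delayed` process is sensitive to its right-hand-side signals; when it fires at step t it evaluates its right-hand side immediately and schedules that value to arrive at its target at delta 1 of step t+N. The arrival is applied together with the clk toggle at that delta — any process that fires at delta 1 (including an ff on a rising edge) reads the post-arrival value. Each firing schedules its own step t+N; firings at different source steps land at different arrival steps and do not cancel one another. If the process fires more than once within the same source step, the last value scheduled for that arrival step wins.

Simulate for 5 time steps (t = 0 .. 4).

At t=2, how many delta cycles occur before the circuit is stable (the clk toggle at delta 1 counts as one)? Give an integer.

t0.Δ0 a=0 c=1 clk=0 d=0 b=1 e=0
t0.Δ1 a=0 c=1 clk=1 d=0 b=1 e=0
t0.Δ2 a=1 c=1 clk=1 d=1 b=1 e=0
t0.Δ3 a=1 c=1 clk=1 d=1 b=1 e=1
t1.Δ0 a=1 c=1 clk=1 d=1 b=1 e=1
t1.Δ1 a=1 c=1 clk=0 d=1 b=1 e=1
t2.Δ0 a=1 c=1 clk=0 d=1 b=1 e=1
t2.Δ1 a=1 c=1 clk=1 d=1 b=1 e=1
t2.Δ2 a=1 c=1 clk=1 d=0 b=1 e=1
t3.Δ0 a=1 c=1 clk=1 d=0 b=1 e=1
t3.Δ1 a=1 c=1 clk=0 d=0 b=1 e=1
t4.Δ0 a=1 c=1 clk=0 d=0 b=1 e=1
t4.Δ1 a=1 c=1 clk=1 d=0 b=1 e=1

2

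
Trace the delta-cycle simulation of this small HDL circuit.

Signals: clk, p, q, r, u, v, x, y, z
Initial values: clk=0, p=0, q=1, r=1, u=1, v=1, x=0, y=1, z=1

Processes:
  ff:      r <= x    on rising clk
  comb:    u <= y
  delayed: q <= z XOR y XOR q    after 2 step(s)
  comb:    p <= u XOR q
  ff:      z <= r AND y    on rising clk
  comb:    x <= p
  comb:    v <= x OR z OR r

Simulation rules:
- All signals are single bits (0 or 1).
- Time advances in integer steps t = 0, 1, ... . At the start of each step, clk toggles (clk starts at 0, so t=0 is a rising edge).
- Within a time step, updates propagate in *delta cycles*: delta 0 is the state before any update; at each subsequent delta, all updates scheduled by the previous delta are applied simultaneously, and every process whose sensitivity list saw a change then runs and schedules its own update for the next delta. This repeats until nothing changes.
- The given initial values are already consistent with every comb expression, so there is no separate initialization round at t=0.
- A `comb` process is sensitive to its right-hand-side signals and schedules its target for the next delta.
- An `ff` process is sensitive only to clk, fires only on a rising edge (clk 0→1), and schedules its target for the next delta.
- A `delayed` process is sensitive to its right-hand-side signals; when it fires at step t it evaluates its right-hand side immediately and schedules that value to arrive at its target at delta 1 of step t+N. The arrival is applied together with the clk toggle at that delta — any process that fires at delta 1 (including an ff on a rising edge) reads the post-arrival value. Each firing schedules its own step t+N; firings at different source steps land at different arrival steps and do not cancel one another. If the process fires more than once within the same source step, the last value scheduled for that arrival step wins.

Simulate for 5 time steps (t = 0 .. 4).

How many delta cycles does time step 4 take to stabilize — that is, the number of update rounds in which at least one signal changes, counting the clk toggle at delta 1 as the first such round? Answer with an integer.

t=0 Δ0: r=1 u=1 clk=0 p=0 y=1 x=0 v=1 q=1 z=1
  Δ1: clk:0→1
  Δ2: r:1→0
  (2Δ to stable)
t=1 Δ0: r=0 u=1 clk=1 p=0 y=1 x=0 v=1 q=1 z=1
  Δ1: clk:1→0
  (1Δ to stable)
t=2 Δ0: r=0 u=1 clk=0 p=0 y=1 x=0 v=1 q=1 z=1
  Δ1: clk:0→1
  Δ2: z:1→0
  Δ3: v:1→0
  (3Δ to stable)
t=3 Δ0: r=0 u=1 clk=1 p=0 y=1 x=0 v=0 q=1 z=0
  Δ1: clk:1→0
  (1Δ to stable)
t=4 Δ0: r=0 u=1 clk=0 p=0 y=1 x=0 v=0 q=1 z=0
  Δ1: clk:0→1, q:1→0
  Δ2: p:0→1
  Δ3: x:0→1
  Δ4: v:0→1
  (4Δ to stable)

4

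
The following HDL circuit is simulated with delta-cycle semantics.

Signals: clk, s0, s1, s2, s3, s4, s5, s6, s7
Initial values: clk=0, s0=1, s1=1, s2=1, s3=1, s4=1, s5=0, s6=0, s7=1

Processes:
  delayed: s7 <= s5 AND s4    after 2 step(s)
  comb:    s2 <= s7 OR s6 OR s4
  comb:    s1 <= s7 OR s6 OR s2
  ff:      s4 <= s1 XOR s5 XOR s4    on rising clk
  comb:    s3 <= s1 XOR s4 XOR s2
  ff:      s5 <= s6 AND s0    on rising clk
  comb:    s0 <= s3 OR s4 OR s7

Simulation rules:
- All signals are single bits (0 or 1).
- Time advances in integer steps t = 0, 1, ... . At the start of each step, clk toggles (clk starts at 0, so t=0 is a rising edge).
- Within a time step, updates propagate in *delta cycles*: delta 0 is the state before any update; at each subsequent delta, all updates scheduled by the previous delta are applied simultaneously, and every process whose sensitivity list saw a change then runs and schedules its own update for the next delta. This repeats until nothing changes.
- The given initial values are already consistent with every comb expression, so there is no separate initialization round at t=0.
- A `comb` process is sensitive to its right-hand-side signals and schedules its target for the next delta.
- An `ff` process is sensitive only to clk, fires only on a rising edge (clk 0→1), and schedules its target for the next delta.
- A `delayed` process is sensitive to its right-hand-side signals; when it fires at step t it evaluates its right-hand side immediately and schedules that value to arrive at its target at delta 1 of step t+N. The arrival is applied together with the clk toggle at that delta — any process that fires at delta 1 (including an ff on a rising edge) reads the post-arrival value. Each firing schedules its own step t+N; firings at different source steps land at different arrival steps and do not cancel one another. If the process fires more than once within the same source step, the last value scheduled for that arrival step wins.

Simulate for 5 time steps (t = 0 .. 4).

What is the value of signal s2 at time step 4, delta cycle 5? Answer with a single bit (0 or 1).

0

[bits: s1,clk,s5,s3,s2,s4,s0,s6,s7]
t=0: Δ0=100111101 Δ1=110111101 Δ2=110110101 Δ3=110010101 | 3Δ
t=1: Δ0=110010101 Δ1=100010101 | 1Δ
t=2: Δ0=100010101 Δ1=110010100 Δ2=110001000 Δ3=010011100 Δ4=110011100 Δ5=110111100 | 5Δ
t=3: Δ0=110111100 Δ1=100111100 | 1Δ
t=4: Δ0=100111100 Δ1=110111100 Δ2=110110100 Δ3=110000100 Δ4=010100000 Δ5=010000100 Δ6=010000000 | 6Δ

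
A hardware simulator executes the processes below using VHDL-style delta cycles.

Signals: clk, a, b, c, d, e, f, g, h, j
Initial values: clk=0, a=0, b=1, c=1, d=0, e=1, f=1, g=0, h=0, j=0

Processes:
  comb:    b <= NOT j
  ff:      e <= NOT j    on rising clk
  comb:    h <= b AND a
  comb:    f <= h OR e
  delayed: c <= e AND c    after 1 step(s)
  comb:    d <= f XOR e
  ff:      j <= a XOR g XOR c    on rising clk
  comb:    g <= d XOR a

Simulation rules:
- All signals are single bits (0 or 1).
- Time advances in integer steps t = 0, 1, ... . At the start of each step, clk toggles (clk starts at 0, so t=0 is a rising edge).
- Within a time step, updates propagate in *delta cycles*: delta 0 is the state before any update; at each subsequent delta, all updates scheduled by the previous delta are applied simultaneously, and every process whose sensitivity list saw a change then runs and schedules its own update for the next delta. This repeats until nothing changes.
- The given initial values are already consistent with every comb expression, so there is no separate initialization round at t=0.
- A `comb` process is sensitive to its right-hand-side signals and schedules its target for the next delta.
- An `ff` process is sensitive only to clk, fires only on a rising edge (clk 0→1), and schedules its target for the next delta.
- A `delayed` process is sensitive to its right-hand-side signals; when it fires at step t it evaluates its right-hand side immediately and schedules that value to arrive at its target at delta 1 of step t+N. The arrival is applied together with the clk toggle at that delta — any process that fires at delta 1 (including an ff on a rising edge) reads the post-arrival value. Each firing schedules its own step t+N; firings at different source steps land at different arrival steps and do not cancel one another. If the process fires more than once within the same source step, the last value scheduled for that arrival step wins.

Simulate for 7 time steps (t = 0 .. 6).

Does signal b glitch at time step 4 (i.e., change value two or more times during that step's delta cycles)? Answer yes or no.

no

t=0 Δ0: j=0 g=0 b=1 e=1 clk=0 c=1 a=0 d=0 f=1 h=0
  Δ1: clk:0→1
  Δ2: j:0→1
  Δ3: b:1→0
  (3Δ to stable)
t=1 Δ0: j=1 g=0 b=0 e=1 clk=1 c=1 a=0 d=0 f=1 h=0
  Δ1: clk:1→0
  (1Δ to stable)
t=2 Δ0: j=1 g=0 b=0 e=1 clk=0 c=1 a=0 d=0 f=1 h=0
  Δ1: clk:0→1
  Δ2: e:1→0
  Δ3: d:0→1, f:1→0
  Δ4: g:0→1, d:1→0
  Δ5: g:1→0
  (5Δ to stable)
t=3 Δ0: j=1 g=0 b=0 e=0 clk=1 c=1 a=0 d=0 f=0 h=0
  Δ1: clk:1→0, c:1→0
  (1Δ to stable)
t=4 Δ0: j=1 g=0 b=0 e=0 clk=0 c=0 a=0 d=0 f=0 h=0
  Δ1: clk:0→1
  Δ2: j:1→0
  Δ3: b:0→1
  (3Δ to stable)
t=5 Δ0: j=0 g=0 b=1 e=0 clk=1 c=0 a=0 d=0 f=0 h=0
  Δ1: clk:1→0
  (1Δ to stable)
t=6 Δ0: j=0 g=0 b=1 e=0 clk=0 c=0 a=0 d=0 f=0 h=0
  Δ1: clk:0→1
  Δ2: e:0→1
  Δ3: d:0→1, f:0→1
  Δ4: g:0→1, d:1→0
  Δ5: g:1→0
  (5Δ to stable)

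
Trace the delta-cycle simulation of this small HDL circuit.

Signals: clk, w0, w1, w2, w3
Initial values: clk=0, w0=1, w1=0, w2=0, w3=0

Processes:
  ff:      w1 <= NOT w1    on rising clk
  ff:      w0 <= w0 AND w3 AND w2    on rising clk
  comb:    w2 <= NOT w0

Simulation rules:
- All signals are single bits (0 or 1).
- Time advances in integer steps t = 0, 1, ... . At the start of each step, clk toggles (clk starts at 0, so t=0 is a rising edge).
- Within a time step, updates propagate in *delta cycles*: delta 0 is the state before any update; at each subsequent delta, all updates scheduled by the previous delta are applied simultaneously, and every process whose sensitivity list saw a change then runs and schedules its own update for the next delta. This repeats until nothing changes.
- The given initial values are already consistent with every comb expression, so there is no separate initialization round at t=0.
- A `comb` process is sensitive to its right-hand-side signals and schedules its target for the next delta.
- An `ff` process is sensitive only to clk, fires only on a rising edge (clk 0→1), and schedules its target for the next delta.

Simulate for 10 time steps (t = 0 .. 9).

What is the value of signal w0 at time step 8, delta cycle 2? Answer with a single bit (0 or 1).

t=0 Δ0: w1=0 w3=0 clk=0 w2=0 w0=1
  Δ1: clk:0→1
  Δ2: w1:0→1, w0:1→0
  Δ3: w2:0→1
  (3Δ to stable)
t=1 Δ0: w1=1 w3=0 clk=1 w2=1 w0=0
  Δ1: clk:1→0
  (1Δ to stable)
t=2 Δ0: w1=1 w3=0 clk=0 w2=1 w0=0
  Δ1: clk:0→1
  Δ2: w1:1→0
  (2Δ to stable)
t=3 Δ0: w1=0 w3=0 clk=1 w2=1 w0=0
  Δ1: clk:1→0
  (1Δ to stable)
t=4 Δ0: w1=0 w3=0 clk=0 w2=1 w0=0
  Δ1: clk:0→1
  Δ2: w1:0→1
  (2Δ to stable)
t=5 Δ0: w1=1 w3=0 clk=1 w2=1 w0=0
  Δ1: clk:1→0
  (1Δ to stable)
t=6 Δ0: w1=1 w3=0 clk=0 w2=1 w0=0
  Δ1: clk:0→1
  Δ2: w1:1→0
  (2Δ to stable)
t=7 Δ0: w1=0 w3=0 clk=1 w2=1 w0=0
  Δ1: clk:1→0
  (1Δ to stable)
t=8 Δ0: w1=0 w3=0 clk=0 w2=1 w0=0
  Δ1: clk:0→1
  Δ2: w1:0→1
  (2Δ to stable)
t=9 Δ0: w1=1 w3=0 clk=1 w2=1 w0=0
  Δ1: clk:1→0
  (1Δ to stable)

0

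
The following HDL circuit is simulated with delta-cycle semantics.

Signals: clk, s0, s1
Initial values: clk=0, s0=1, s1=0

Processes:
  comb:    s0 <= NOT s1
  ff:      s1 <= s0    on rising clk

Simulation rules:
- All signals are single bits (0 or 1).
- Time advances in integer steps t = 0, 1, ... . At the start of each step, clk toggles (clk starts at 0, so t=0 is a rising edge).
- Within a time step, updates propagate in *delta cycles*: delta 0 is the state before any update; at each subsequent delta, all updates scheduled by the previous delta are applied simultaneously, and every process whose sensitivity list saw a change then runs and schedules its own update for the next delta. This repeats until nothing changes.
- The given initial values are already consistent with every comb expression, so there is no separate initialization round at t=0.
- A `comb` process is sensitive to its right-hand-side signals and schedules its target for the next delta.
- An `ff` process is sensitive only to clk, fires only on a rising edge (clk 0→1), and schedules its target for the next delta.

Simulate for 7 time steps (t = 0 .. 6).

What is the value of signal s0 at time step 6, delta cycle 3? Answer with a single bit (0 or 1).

1

[bits: clk,s0,s1]
t=0: Δ0=010 Δ1=110 Δ2=111 Δ3=101 | 3Δ
t=1: Δ0=101 Δ1=001 | 1Δ
t=2: Δ0=001 Δ1=101 Δ2=100 Δ3=110 | 3Δ
t=3: Δ0=110 Δ1=010 | 1Δ
t=4: Δ0=010 Δ1=110 Δ2=111 Δ3=101 | 3Δ
t=5: Δ0=101 Δ1=001 | 1Δ
t=6: Δ0=001 Δ1=101 Δ2=100 Δ3=110 | 3Δ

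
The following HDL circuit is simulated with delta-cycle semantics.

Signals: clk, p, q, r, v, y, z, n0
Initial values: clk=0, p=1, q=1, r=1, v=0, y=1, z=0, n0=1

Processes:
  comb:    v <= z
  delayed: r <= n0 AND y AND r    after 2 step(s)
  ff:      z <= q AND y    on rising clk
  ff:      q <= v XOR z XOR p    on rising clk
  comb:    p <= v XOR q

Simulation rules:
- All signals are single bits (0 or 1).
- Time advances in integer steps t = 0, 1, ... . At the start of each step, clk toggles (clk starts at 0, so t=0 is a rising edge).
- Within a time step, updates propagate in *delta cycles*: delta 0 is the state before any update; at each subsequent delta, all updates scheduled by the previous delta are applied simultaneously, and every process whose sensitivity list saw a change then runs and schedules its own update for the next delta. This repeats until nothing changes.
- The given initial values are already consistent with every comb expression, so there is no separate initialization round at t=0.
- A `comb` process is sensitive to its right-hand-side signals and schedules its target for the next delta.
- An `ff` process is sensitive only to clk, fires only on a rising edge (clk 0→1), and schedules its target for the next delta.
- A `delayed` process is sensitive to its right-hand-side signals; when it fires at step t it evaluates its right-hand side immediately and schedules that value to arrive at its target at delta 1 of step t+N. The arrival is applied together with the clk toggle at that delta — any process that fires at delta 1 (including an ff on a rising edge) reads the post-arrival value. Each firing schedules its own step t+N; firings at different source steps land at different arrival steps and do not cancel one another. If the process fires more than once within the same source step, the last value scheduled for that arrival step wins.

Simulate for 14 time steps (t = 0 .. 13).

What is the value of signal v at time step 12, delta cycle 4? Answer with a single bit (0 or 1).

t=0 Δ0: z=0 clk=0 r=1 n0=1 p=1 y=1 v=0 q=1
  Δ1: clk:0→1
  Δ2: z:0→1
  Δ3: v:0→1
  Δ4: p:1→0
  (4Δ to stable)
t=1 Δ0: z=1 clk=1 r=1 n0=1 p=0 y=1 v=1 q=1
  Δ1: clk:1→0
  (1Δ to stable)
t=2 Δ0: z=1 clk=0 r=1 n0=1 p=0 y=1 v=1 q=1
  Δ1: clk:0→1
  Δ2: q:1→0
  Δ3: p:0→1
  (3Δ to stable)
t=3 Δ0: z=1 clk=1 r=1 n0=1 p=1 y=1 v=1 q=0
  Δ1: clk:1→0
  (1Δ to stable)
t=4 Δ0: z=1 clk=0 r=1 n0=1 p=1 y=1 v=1 q=0
  Δ1: clk:0→1
  Δ2: z:1→0, q:0→1
  Δ3: p:1→0, v:1→0
  Δ4: p:0→1
  (4Δ to stable)
t=5 Δ0: z=0 clk=1 r=1 n0=1 p=1 y=1 v=0 q=1
  Δ1: clk:1→0
  (1Δ to stable)
t=6 Δ0: z=0 clk=0 r=1 n0=1 p=1 y=1 v=0 q=1
  Δ1: clk:0→1
  Δ2: z:0→1
  Δ3: v:0→1
  Δ4: p:1→0
  (4Δ to stable)
t=7 Δ0: z=1 clk=1 r=1 n0=1 p=0 y=1 v=1 q=1
  Δ1: clk:1→0
  (1Δ to stable)
t=8 Δ0: z=1 clk=0 r=1 n0=1 p=0 y=1 v=1 q=1
  Δ1: clk:0→1
  Δ2: q:1→0
  Δ3: p:0→1
  (3Δ to stable)
t=9 Δ0: z=1 clk=1 r=1 n0=1 p=1 y=1 v=1 q=0
  Δ1: clk:1→0
  (1Δ to stable)
t=10 Δ0: z=1 clk=0 r=1 n0=1 p=1 y=1 v=1 q=0
  Δ1: clk:0→1
  Δ2: z:1→0, q:0→1
  Δ3: p:1→0, v:1→0
  Δ4: p:0→1
  (4Δ to stable)
t=11 Δ0: z=0 clk=1 r=1 n0=1 p=1 y=1 v=0 q=1
  Δ1: clk:1→0
  (1Δ to stable)
t=12 Δ0: z=0 clk=0 r=1 n0=1 p=1 y=1 v=0 q=1
  Δ1: clk:0→1
  Δ2: z:0→1
  Δ3: v:0→1
  Δ4: p:1→0
  (4Δ to stable)
t=13 Δ0: z=1 clk=1 r=1 n0=1 p=0 y=1 v=1 q=1
  Δ1: clk:1→0
  (1Δ to stable)

1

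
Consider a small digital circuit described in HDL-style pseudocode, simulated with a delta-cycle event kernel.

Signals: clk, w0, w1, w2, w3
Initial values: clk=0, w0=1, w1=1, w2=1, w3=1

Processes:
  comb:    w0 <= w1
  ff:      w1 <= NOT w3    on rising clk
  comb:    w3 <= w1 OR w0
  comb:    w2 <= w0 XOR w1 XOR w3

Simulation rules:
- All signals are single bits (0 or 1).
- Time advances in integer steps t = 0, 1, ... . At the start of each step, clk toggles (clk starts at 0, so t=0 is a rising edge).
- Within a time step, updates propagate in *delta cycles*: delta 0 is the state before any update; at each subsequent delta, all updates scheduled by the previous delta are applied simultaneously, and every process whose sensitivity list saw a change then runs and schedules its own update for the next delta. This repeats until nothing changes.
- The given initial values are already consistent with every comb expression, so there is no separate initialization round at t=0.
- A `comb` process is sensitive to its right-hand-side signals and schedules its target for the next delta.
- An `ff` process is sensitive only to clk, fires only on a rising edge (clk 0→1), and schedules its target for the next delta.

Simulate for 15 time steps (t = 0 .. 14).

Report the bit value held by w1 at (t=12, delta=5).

t0.Δ0 w3=1 clk=0 w2=1 w0=1 w1=1
t0.Δ1 w3=1 clk=1 w2=1 w0=1 w1=1
t0.Δ2 w3=1 clk=1 w2=1 w0=1 w1=0
t0.Δ3 w3=1 clk=1 w2=0 w0=0 w1=0
t0.Δ4 w3=0 clk=1 w2=1 w0=0 w1=0
t0.Δ5 w3=0 clk=1 w2=0 w0=0 w1=0
t1.Δ0 w3=0 clk=1 w2=0 w0=0 w1=0
t1.Δ1 w3=0 clk=0 w2=0 w0=0 w1=0
t2.Δ0 w3=0 clk=0 w2=0 w0=0 w1=0
t2.Δ1 w3=0 clk=1 w2=0 w0=0 w1=0
t2.Δ2 w3=0 clk=1 w2=0 w0=0 w1=1
t2.Δ3 w3=1 clk=1 w2=1 w0=1 w1=1
t3.Δ0 w3=1 clk=1 w2=1 w0=1 w1=1
t3.Δ1 w3=1 clk=0 w2=1 w0=1 w1=1
t4.Δ0 w3=1 clk=0 w2=1 w0=1 w1=1
t4.Δ1 w3=1 clk=1 w2=1 w0=1 w1=1
t4.Δ2 w3=1 clk=1 w2=1 w0=1 w1=0
t4.Δ3 w3=1 clk=1 w2=0 w0=0 w1=0
t4.Δ4 w3=0 clk=1 w2=1 w0=0 w1=0
t4.Δ5 w3=0 clk=1 w2=0 w0=0 w1=0
t5.Δ0 w3=0 clk=1 w2=0 w0=0 w1=0
t5.Δ1 w3=0 clk=0 w2=0 w0=0 w1=0
t6.Δ0 w3=0 clk=0 w2=0 w0=0 w1=0
t6.Δ1 w3=0 clk=1 w2=0 w0=0 w1=0
t6.Δ2 w3=0 clk=1 w2=0 w0=0 w1=1
t6.Δ3 w3=1 clk=1 w2=1 w0=1 w1=1
t7.Δ0 w3=1 clk=1 w2=1 w0=1 w1=1
t7.Δ1 w3=1 clk=0 w2=1 w0=1 w1=1
t8.Δ0 w3=1 clk=0 w2=1 w0=1 w1=1
t8.Δ1 w3=1 clk=1 w2=1 w0=1 w1=1
t8.Δ2 w3=1 clk=1 w2=1 w0=1 w1=0
t8.Δ3 w3=1 clk=1 w2=0 w0=0 w1=0
t8.Δ4 w3=0 clk=1 w2=1 w0=0 w1=0
t8.Δ5 w3=0 clk=1 w2=0 w0=0 w1=0
t9.Δ0 w3=0 clk=1 w2=0 w0=0 w1=0
t9.Δ1 w3=0 clk=0 w2=0 w0=0 w1=0
t10.Δ0 w3=0 clk=0 w2=0 w0=0 w1=0
t10.Δ1 w3=0 clk=1 w2=0 w0=0 w1=0
t10.Δ2 w3=0 clk=1 w2=0 w0=0 w1=1
t10.Δ3 w3=1 clk=1 w2=1 w0=1 w1=1
t11.Δ0 w3=1 clk=1 w2=1 w0=1 w1=1
t11.Δ1 w3=1 clk=0 w2=1 w0=1 w1=1
t12.Δ0 w3=1 clk=0 w2=1 w0=1 w1=1
t12.Δ1 w3=1 clk=1 w2=1 w0=1 w1=1
t12.Δ2 w3=1 clk=1 w2=1 w0=1 w1=0
t12.Δ3 w3=1 clk=1 w2=0 w0=0 w1=0
t12.Δ4 w3=0 clk=1 w2=1 w0=0 w1=0
t12.Δ5 w3=0 clk=1 w2=0 w0=0 w1=0
t13.Δ0 w3=0 clk=1 w2=0 w0=0 w1=0
t13.Δ1 w3=0 clk=0 w2=0 w0=0 w1=0
t14.Δ0 w3=0 clk=0 w2=0 w0=0 w1=0
t14.Δ1 w3=0 clk=1 w2=0 w0=0 w1=0
t14.Δ2 w3=0 clk=1 w2=0 w0=0 w1=1
t14.Δ3 w3=1 clk=1 w2=1 w0=1 w1=1

0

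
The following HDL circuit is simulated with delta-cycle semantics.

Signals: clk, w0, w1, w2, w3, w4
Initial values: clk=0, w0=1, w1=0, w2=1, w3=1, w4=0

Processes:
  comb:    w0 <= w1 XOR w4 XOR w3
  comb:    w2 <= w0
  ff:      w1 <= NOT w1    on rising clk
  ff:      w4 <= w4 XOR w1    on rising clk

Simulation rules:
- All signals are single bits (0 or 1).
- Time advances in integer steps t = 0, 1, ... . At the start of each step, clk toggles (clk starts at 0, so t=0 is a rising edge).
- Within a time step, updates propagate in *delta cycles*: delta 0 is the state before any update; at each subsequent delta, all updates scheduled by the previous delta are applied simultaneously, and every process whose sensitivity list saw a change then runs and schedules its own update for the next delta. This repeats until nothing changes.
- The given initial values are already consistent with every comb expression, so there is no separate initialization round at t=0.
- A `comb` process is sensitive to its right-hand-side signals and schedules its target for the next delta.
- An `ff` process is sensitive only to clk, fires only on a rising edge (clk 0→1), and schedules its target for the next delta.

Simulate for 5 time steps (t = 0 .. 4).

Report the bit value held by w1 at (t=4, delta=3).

t0.Δ0 w3=1 w0=1 w1=0 w2=1 clk=0 w4=0
t0.Δ1 w3=1 w0=1 w1=0 w2=1 clk=1 w4=0
t0.Δ2 w3=1 w0=1 w1=1 w2=1 clk=1 w4=0
t0.Δ3 w3=1 w0=0 w1=1 w2=1 clk=1 w4=0
t0.Δ4 w3=1 w0=0 w1=1 w2=0 clk=1 w4=0
t1.Δ0 w3=1 w0=0 w1=1 w2=0 clk=1 w4=0
t1.Δ1 w3=1 w0=0 w1=1 w2=0 clk=0 w4=0
t2.Δ0 w3=1 w0=0 w1=1 w2=0 clk=0 w4=0
t2.Δ1 w3=1 w0=0 w1=1 w2=0 clk=1 w4=0
t2.Δ2 w3=1 w0=0 w1=0 w2=0 clk=1 w4=1
t3.Δ0 w3=1 w0=0 w1=0 w2=0 clk=1 w4=1
t3.Δ1 w3=1 w0=0 w1=0 w2=0 clk=0 w4=1
t4.Δ0 w3=1 w0=0 w1=0 w2=0 clk=0 w4=1
t4.Δ1 w3=1 w0=0 w1=0 w2=0 clk=1 w4=1
t4.Δ2 w3=1 w0=0 w1=1 w2=0 clk=1 w4=1
t4.Δ3 w3=1 w0=1 w1=1 w2=0 clk=1 w4=1
t4.Δ4 w3=1 w0=1 w1=1 w2=1 clk=1 w4=1

1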